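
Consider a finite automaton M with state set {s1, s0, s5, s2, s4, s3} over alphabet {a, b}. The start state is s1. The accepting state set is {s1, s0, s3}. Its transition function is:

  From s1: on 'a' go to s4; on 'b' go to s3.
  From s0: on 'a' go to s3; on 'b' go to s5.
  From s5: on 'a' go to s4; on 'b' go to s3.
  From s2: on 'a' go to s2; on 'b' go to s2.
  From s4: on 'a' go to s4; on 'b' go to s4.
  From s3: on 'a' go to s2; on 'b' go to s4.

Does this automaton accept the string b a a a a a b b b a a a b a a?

start at s1
read 'b': s1 → s3
read 'a': s3 → s2
read 'a': s2 → s2
read 'a': s2 → s2
read 'a': s2 → s2
read 'a': s2 → s2
read 'b': s2 → s2
read 'b': s2 → s2
read 'b': s2 → s2
read 'a': s2 → s2
read 'a': s2 → s2
read 'a': s2 → s2
read 'b': s2 → s2
read 'a': s2 → s2
read 'a': s2 → s2
End state s2 is not accepting.

No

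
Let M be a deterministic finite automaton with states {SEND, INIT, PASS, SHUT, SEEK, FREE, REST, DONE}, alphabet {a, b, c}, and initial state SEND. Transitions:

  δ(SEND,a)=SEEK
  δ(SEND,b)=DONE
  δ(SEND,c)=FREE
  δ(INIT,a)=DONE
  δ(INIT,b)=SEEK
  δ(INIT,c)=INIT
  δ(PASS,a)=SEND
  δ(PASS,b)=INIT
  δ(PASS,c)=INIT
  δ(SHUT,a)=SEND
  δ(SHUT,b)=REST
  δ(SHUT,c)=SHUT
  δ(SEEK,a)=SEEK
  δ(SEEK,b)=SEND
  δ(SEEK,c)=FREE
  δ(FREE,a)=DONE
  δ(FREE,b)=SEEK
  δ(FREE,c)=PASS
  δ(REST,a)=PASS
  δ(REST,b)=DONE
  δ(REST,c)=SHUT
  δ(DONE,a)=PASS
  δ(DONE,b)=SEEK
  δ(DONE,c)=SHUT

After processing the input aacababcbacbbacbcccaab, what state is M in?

INIT

start at SEND
read 'a': SEND → SEEK
read 'a': SEEK → SEEK
read 'c': SEEK → FREE
read 'a': FREE → DONE
read 'b': DONE → SEEK
read 'a': SEEK → SEEK
read 'b': SEEK → SEND
read 'c': SEND → FREE
read 'b': FREE → SEEK
read 'a': SEEK → SEEK
read 'c': SEEK → FREE
read 'b': FREE → SEEK
read 'b': SEEK → SEND
read 'a': SEND → SEEK
read 'c': SEEK → FREE
read 'b': FREE → SEEK
read 'c': SEEK → FREE
read 'c': FREE → PASS
read 'c': PASS → INIT
read 'a': INIT → DONE
read 'a': DONE → PASS
read 'b': PASS → INIT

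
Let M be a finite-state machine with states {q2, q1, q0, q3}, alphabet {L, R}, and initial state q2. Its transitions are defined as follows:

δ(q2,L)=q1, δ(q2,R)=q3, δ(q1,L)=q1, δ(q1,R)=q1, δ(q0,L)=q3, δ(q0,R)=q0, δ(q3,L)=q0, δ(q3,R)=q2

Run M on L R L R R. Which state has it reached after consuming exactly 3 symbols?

q1

Trace: q2 -L-> q1 -R-> q1 -L-> q1
After 3 symbols: q1.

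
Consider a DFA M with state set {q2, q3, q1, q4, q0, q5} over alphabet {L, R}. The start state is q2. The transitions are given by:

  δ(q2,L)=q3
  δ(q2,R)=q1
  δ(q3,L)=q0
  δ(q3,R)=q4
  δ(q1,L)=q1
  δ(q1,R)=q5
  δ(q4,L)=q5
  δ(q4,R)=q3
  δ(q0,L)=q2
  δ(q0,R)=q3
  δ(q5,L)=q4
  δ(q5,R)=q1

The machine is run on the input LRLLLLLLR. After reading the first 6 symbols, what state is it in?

q4

Trace: q2 -L-> q3 -R-> q4 -L-> q5 -L-> q4 -L-> q5 -L-> q4
After 6 symbols: q4.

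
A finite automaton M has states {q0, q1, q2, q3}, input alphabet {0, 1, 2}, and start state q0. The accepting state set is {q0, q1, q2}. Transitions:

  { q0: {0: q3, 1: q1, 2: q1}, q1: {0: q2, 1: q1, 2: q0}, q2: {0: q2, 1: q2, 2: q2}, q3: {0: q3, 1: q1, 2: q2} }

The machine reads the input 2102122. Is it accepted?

Yes

q0 → q1 → q1 → q2 → q2 → q2 → q2 → q2
End state q2 is accepting.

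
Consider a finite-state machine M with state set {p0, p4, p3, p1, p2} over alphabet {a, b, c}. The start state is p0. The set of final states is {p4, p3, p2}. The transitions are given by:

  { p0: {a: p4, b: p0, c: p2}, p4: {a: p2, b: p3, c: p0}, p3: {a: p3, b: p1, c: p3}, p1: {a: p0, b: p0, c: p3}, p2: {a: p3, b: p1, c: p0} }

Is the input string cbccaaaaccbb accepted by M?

No

Trace: p0 -c-> p2 -b-> p1 -c-> p3 -c-> p3 -a-> p3 -a-> p3 -a-> p3 -a-> p3 -c-> p3 -c-> p3 -b-> p1 -b-> p0
End state p0 is not accepting.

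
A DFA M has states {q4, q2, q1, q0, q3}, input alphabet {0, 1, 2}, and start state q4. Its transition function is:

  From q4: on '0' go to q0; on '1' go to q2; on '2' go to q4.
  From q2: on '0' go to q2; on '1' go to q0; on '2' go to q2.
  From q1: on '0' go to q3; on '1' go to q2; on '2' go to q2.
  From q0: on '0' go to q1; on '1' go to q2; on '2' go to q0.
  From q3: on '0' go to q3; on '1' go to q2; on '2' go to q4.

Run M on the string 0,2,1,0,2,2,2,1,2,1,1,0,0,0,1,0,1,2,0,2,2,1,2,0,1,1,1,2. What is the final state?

q2

q4 → q0 → q0 → q2 → q2 → q2 → q2 → q2 → q0 → q0 → q2 → q0 → q1 → q3 → q3 → q2 → q2 → q0 → q0 → q1 → q2 → q2 → q0 → q0 → q1 → q2 → q0 → q2 → q2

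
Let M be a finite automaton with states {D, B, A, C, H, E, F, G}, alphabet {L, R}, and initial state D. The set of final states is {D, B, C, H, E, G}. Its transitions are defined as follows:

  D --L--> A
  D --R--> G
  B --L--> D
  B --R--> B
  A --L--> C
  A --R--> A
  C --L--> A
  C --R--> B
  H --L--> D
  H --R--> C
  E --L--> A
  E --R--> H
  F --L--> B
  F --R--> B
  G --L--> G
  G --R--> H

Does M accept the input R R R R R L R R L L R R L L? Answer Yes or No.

D → G → H → C → B → B → D → G → H → D → A → A → A → C → A
End state A is not accepting.

No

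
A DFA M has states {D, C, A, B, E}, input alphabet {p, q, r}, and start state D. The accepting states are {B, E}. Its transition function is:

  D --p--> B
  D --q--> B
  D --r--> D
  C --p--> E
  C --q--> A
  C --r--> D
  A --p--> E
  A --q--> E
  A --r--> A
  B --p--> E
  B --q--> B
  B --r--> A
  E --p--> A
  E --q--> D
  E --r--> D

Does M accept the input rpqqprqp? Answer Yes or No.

start at D
read 'r': D → D
read 'p': D → B
read 'q': B → B
read 'q': B → B
read 'p': B → E
read 'r': E → D
read 'q': D → B
read 'p': B → E
End state E is accepting.

Yes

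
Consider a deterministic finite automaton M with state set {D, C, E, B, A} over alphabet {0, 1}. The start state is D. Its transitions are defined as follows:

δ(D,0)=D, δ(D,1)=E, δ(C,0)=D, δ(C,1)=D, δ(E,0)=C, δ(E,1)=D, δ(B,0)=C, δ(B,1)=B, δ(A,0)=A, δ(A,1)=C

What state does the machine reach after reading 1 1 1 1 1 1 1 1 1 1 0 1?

E

D → E → D → E → D → E → D → E → D → E → D → D → E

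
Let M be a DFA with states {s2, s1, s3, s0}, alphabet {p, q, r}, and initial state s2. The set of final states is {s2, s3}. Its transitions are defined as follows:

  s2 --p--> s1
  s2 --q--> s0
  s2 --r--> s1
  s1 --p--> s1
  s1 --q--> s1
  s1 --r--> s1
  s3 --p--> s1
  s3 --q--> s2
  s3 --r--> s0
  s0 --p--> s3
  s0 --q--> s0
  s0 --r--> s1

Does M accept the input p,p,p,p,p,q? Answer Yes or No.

No

start at s2
read 'p': s2 → s1
read 'p': s1 → s1
read 'p': s1 → s1
read 'p': s1 → s1
read 'p': s1 → s1
read 'q': s1 → s1
End state s1 is not accepting.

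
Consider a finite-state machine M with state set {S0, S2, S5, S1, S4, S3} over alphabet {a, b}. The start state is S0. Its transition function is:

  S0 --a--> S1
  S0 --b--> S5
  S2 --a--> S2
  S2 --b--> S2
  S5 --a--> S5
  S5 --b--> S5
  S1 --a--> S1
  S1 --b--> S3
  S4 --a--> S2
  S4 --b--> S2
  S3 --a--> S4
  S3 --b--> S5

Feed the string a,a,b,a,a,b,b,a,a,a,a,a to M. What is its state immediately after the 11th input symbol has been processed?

S0 → S1 → S1 → S3 → S4 → S2 → S2 → S2 → S2 → S2 → S2 → S2
After 11 symbols: S2.

S2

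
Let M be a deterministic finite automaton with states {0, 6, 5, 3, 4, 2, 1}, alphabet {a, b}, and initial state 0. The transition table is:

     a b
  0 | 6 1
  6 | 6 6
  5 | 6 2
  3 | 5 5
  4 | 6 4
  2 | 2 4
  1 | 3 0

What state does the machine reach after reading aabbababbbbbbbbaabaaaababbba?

Trace: 0 -a-> 6 -a-> 6 -b-> 6 -b-> 6 -a-> 6 -b-> 6 -a-> 6 -b-> 6 -b-> 6 -b-> 6 -b-> 6 -b-> 6 -b-> 6 -b-> 6 -b-> 6 -a-> 6 -a-> 6 -b-> 6 -a-> 6 -a-> 6 -a-> 6 -a-> 6 -b-> 6 -a-> 6 -b-> 6 -b-> 6 -b-> 6 -a-> 6

6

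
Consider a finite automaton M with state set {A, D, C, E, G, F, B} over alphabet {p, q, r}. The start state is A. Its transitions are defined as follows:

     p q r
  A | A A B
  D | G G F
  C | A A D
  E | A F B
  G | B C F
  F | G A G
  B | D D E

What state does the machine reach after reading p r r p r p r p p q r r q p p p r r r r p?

A

start at A
read 'p': A → A
read 'r': A → B
read 'r': B → E
read 'p': E → A
read 'r': A → B
read 'p': B → D
read 'r': D → F
read 'p': F → G
read 'p': G → B
read 'q': B → D
read 'r': D → F
read 'r': F → G
read 'q': G → C
read 'p': C → A
read 'p': A → A
read 'p': A → A
read 'r': A → B
read 'r': B → E
read 'r': E → B
read 'r': B → E
read 'p': E → A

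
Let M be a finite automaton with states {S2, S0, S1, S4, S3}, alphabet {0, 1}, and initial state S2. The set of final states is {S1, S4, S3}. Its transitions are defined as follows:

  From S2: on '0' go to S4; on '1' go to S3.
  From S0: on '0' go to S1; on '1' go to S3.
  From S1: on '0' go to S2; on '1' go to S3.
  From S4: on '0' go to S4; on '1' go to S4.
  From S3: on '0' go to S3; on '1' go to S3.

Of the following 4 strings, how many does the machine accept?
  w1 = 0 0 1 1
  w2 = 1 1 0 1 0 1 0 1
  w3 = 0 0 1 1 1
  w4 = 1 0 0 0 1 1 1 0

4

w1: S2 → S4 → S4 → S4 → S4  → end S4, accepted
w2: S2 → S3 → S3 → S3 → S3 → S3 → S3 → S3 → S3  → end S3, accepted
w3: S2 → S4 → S4 → S4 → S4 → S4  → end S4, accepted
w4: S2 → S3 → S3 → S3 → S3 → S3 → S3 → S3 → S3  → end S3, accepted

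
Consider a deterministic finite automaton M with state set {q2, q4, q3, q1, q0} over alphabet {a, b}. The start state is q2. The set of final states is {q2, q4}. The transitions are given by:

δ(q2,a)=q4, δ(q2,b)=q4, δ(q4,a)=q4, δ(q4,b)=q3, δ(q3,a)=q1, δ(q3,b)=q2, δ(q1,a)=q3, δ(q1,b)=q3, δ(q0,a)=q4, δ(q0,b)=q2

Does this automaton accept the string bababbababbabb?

Trace: q2 -b-> q4 -a-> q4 -b-> q3 -a-> q1 -b-> q3 -b-> q2 -a-> q4 -b-> q3 -a-> q1 -b-> q3 -b-> q2 -a-> q4 -b-> q3 -b-> q2
End state q2 is accepting.

Yes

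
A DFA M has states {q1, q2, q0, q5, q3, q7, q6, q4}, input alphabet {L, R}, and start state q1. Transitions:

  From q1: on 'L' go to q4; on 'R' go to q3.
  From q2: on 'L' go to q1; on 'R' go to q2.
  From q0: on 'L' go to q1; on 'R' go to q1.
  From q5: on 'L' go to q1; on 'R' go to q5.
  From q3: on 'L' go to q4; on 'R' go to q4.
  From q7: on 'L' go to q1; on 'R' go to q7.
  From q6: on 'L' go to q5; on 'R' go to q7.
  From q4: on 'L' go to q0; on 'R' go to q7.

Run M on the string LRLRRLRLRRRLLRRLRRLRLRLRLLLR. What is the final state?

q1 → q4 → q7 → q1 → q3 → q4 → q0 → q1 → q4 → q7 → q7 → q7 → q1 → q4 → q7 → q7 → q1 → q3 → q4 → q0 → q1 → q4 → q7 → q1 → q3 → q4 → q0 → q1 → q3

q3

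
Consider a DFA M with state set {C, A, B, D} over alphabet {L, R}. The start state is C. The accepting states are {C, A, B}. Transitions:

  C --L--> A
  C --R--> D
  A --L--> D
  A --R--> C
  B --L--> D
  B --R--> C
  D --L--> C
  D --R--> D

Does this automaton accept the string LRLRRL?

C → A → C → A → C → D → C
End state C is accepting.

Yes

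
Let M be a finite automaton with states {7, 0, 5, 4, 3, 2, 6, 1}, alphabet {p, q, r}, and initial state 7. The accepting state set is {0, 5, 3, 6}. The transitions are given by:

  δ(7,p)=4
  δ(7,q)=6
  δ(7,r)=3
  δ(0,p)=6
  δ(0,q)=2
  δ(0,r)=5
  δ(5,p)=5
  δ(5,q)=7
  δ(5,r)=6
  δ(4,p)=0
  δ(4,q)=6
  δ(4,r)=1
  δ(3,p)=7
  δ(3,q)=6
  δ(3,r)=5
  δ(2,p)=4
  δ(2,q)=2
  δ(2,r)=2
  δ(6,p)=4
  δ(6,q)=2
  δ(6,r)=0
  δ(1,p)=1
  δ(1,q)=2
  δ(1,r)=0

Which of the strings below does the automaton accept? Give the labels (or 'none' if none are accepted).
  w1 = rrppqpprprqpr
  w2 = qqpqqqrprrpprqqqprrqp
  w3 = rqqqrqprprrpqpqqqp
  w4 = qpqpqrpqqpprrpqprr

w4

w1:
  start at 7
  read 'r': 7 → 3
  read 'r': 3 → 5
  read 'p': 5 → 5
  read 'p': 5 → 5
  read 'q': 5 → 7
  read 'p': 7 → 4
  read 'p': 4 → 0
  read 'r': 0 → 5
  read 'p': 5 → 5
  read 'r': 5 → 6
  read 'q': 6 → 2
  read 'p': 2 → 4
  read 'r': 4 → 1
  end 1, rejected
w2:
  start at 7
  read 'q': 7 → 6
  read 'q': 6 → 2
  read 'p': 2 → 4
  read 'q': 4 → 6
  read 'q': 6 → 2
  read 'q': 2 → 2
  read 'r': 2 → 2
  read 'p': 2 → 4
  read 'r': 4 → 1
  read 'r': 1 → 0
  read 'p': 0 → 6
  read 'p': 6 → 4
  read 'r': 4 → 1
  read 'q': 1 → 2
  read 'q': 2 → 2
  read 'q': 2 → 2
  read 'p': 2 → 4
  read 'r': 4 → 1
  read 'r': 1 → 0
  read 'q': 0 → 2
  read 'p': 2 → 4
  end 4, rejected
w3:
  start at 7
  read 'r': 7 → 3
  read 'q': 3 → 6
  read 'q': 6 → 2
  read 'q': 2 → 2
  read 'r': 2 → 2
  read 'q': 2 → 2
  read 'p': 2 → 4
  read 'r': 4 → 1
  read 'p': 1 → 1
  read 'r': 1 → 0
  read 'r': 0 → 5
  read 'p': 5 → 5
  read 'q': 5 → 7
  read 'p': 7 → 4
  read 'q': 4 → 6
  read 'q': 6 → 2
  read 'q': 2 → 2
  read 'p': 2 → 4
  end 4, rejected
w4:
  start at 7
  read 'q': 7 → 6
  read 'p': 6 → 4
  read 'q': 4 → 6
  read 'p': 6 → 4
  read 'q': 4 → 6
  read 'r': 6 → 0
  read 'p': 0 → 6
  read 'q': 6 → 2
  read 'q': 2 → 2
  read 'p': 2 → 4
  read 'p': 4 → 0
  read 'r': 0 → 5
  read 'r': 5 → 6
  read 'p': 6 → 4
  read 'q': 4 → 6
  read 'p': 6 → 4
  read 'r': 4 → 1
  read 'r': 1 → 0
  end 0, accepted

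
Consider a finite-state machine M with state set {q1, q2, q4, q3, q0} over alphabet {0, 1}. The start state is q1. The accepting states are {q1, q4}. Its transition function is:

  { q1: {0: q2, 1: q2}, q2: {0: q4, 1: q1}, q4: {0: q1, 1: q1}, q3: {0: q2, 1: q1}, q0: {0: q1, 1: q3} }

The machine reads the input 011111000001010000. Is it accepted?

No

q1 → q2 → q1 → q2 → q1 → q2 → q1 → q2 → q4 → q1 → q2 → q4 → q1 → q2 → q1 → q2 → q4 → q1 → q2
End state q2 is not accepting.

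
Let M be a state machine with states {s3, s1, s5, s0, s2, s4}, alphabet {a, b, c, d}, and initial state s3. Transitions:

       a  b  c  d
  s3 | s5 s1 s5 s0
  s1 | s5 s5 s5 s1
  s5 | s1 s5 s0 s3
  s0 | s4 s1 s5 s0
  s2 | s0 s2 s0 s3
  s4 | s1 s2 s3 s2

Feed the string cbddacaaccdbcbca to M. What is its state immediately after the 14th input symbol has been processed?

start at s3
read 'c': s3 → s5
read 'b': s5 → s5
read 'd': s5 → s3
read 'd': s3 → s0
read 'a': s0 → s4
read 'c': s4 → s3
read 'a': s3 → s5
read 'a': s5 → s1
read 'c': s1 → s5
read 'c': s5 → s0
read 'd': s0 → s0
read 'b': s0 → s1
read 'c': s1 → s5
read 'b': s5 → s5
After 14 symbols: s5.

s5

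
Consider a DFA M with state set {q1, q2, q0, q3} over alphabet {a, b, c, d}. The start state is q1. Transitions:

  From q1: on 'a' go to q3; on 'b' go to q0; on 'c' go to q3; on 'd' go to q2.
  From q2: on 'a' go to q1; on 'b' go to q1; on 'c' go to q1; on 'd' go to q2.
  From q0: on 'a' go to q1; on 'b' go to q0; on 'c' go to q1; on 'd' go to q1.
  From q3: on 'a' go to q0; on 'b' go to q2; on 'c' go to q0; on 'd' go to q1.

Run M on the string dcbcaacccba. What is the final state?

q1

start at q1
read 'd': q1 → q2
read 'c': q2 → q1
read 'b': q1 → q0
read 'c': q0 → q1
read 'a': q1 → q3
read 'a': q3 → q0
read 'c': q0 → q1
read 'c': q1 → q3
read 'c': q3 → q0
read 'b': q0 → q0
read 'a': q0 → q1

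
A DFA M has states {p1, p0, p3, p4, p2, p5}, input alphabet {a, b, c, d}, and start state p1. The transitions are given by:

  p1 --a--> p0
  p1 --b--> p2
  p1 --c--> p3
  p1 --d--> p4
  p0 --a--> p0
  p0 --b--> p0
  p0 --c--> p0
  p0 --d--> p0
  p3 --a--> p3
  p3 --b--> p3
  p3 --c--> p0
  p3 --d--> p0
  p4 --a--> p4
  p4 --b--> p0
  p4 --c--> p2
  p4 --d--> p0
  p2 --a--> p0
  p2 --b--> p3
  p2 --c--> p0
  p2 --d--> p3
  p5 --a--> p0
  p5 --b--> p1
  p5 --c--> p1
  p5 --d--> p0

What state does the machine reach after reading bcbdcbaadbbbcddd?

Trace: p1 -b-> p2 -c-> p0 -b-> p0 -d-> p0 -c-> p0 -b-> p0 -a-> p0 -a-> p0 -d-> p0 -b-> p0 -b-> p0 -b-> p0 -c-> p0 -d-> p0 -d-> p0 -d-> p0

p0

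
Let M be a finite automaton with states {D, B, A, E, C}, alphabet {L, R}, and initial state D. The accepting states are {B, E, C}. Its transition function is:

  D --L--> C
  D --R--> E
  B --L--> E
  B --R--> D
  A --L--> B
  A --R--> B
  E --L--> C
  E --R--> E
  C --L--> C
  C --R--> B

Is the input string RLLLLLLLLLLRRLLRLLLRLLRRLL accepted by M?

Yes

start at D
read 'R': D → E
read 'L': E → C
read 'L': C → C
read 'L': C → C
read 'L': C → C
read 'L': C → C
read 'L': C → C
read 'L': C → C
read 'L': C → C
read 'L': C → C
read 'L': C → C
read 'R': C → B
read 'R': B → D
read 'L': D → C
read 'L': C → C
read 'R': C → B
read 'L': B → E
read 'L': E → C
read 'L': C → C
read 'R': C → B
read 'L': B → E
read 'L': E → C
read 'R': C → B
read 'R': B → D
read 'L': D → C
read 'L': C → C
End state C is accepting.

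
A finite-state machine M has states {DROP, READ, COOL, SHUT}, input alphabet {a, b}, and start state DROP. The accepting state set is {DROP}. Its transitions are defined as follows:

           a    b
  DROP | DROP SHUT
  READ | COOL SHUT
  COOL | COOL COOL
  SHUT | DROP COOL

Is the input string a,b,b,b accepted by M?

No

DROP → DROP → SHUT → COOL → COOL
End state COOL is not accepting.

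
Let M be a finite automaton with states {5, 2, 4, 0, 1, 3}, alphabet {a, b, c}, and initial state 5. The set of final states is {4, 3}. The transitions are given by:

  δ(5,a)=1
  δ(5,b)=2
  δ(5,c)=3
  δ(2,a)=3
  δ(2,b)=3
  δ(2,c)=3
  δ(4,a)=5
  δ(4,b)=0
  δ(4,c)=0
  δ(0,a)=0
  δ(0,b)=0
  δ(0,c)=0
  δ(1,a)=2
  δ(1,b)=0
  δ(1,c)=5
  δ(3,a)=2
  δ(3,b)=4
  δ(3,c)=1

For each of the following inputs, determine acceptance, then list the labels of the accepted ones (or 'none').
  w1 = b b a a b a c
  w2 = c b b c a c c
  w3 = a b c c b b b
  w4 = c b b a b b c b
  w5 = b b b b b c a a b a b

w1

w1: Trace: 5 -b-> 2 -b-> 3 -a-> 2 -a-> 3 -b-> 4 -a-> 5 -c-> 3  → end 3, accepted
w2: Trace: 5 -c-> 3 -b-> 4 -b-> 0 -c-> 0 -a-> 0 -c-> 0 -c-> 0  → end 0, rejected
w3: Trace: 5 -a-> 1 -b-> 0 -c-> 0 -c-> 0 -b-> 0 -b-> 0 -b-> 0  → end 0, rejected
w4: Trace: 5 -c-> 3 -b-> 4 -b-> 0 -a-> 0 -b-> 0 -b-> 0 -c-> 0 -b-> 0  → end 0, rejected
w5: Trace: 5 -b-> 2 -b-> 3 -b-> 4 -b-> 0 -b-> 0 -c-> 0 -a-> 0 -a-> 0 -b-> 0 -a-> 0 -b-> 0  → end 0, rejected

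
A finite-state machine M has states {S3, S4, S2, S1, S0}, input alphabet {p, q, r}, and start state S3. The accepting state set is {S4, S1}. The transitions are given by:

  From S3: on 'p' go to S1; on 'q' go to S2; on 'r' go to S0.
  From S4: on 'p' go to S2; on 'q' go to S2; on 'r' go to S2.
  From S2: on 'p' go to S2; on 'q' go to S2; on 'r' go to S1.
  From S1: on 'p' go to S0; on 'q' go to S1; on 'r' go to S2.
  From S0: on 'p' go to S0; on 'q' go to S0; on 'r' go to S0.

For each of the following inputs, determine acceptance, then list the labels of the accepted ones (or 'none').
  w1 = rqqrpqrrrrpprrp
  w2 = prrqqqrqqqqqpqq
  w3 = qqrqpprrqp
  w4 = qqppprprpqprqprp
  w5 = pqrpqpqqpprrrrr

w5

w1: Trace: S3 -r-> S0 -q-> S0 -q-> S0 -r-> S0 -p-> S0 -q-> S0 -r-> S0 -r-> S0 -r-> S0 -r-> S0 -p-> S0 -p-> S0 -r-> S0 -r-> S0 -p-> S0  → end S0, rejected
w2: Trace: S3 -p-> S1 -r-> S2 -r-> S1 -q-> S1 -q-> S1 -q-> S1 -r-> S2 -q-> S2 -q-> S2 -q-> S2 -q-> S2 -q-> S2 -p-> S2 -q-> S2 -q-> S2  → end S2, rejected
w3: Trace: S3 -q-> S2 -q-> S2 -r-> S1 -q-> S1 -p-> S0 -p-> S0 -r-> S0 -r-> S0 -q-> S0 -p-> S0  → end S0, rejected
w4: Trace: S3 -q-> S2 -q-> S2 -p-> S2 -p-> S2 -p-> S2 -r-> S1 -p-> S0 -r-> S0 -p-> S0 -q-> S0 -p-> S0 -r-> S0 -q-> S0 -p-> S0 -r-> S0 -p-> S0  → end S0, rejected
w5: Trace: S3 -p-> S1 -q-> S1 -r-> S2 -p-> S2 -q-> S2 -p-> S2 -q-> S2 -q-> S2 -p-> S2 -p-> S2 -r-> S1 -r-> S2 -r-> S1 -r-> S2 -r-> S1  → end S1, accepted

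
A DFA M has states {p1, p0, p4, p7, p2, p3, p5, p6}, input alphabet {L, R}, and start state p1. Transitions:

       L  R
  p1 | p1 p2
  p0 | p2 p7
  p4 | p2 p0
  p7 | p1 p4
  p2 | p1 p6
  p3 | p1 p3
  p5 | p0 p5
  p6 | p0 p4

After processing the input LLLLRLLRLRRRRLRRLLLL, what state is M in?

p1

Trace: p1 -L-> p1 -L-> p1 -L-> p1 -L-> p1 -R-> p2 -L-> p1 -L-> p1 -R-> p2 -L-> p1 -R-> p2 -R-> p6 -R-> p4 -R-> p0 -L-> p2 -R-> p6 -R-> p4 -L-> p2 -L-> p1 -L-> p1 -L-> p1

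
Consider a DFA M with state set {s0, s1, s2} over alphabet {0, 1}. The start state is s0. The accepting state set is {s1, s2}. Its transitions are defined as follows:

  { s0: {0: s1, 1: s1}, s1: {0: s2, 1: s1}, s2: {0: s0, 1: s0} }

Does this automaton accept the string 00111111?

Yes

Trace: s0 -0-> s1 -0-> s2 -1-> s0 -1-> s1 -1-> s1 -1-> s1 -1-> s1 -1-> s1
End state s1 is accepting.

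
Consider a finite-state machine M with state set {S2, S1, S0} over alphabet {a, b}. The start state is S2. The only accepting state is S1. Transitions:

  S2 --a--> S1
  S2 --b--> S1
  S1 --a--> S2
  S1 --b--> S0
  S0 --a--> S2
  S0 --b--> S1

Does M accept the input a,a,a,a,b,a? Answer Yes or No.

No

S2 → S1 → S2 → S1 → S2 → S1 → S2
End state S2 is not accepting.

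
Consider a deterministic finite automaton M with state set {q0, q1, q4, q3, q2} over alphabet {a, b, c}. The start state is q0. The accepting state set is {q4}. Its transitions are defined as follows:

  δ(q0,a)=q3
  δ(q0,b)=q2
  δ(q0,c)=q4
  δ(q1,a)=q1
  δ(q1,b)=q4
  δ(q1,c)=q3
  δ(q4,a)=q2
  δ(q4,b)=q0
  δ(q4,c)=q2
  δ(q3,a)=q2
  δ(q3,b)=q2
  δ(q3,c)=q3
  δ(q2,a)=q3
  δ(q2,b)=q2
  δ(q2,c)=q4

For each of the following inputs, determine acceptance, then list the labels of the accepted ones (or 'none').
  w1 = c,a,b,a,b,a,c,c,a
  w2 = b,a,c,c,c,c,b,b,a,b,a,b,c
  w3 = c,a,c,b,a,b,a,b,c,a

w2

w1: Trace: q0 -c-> q4 -a-> q2 -b-> q2 -a-> q3 -b-> q2 -a-> q3 -c-> q3 -c-> q3 -a-> q2  → end q2, rejected
w2: Trace: q0 -b-> q2 -a-> q3 -c-> q3 -c-> q3 -c-> q3 -c-> q3 -b-> q2 -b-> q2 -a-> q3 -b-> q2 -a-> q3 -b-> q2 -c-> q4  → end q4, accepted
w3: Trace: q0 -c-> q4 -a-> q2 -c-> q4 -b-> q0 -a-> q3 -b-> q2 -a-> q3 -b-> q2 -c-> q4 -a-> q2  → end q2, rejected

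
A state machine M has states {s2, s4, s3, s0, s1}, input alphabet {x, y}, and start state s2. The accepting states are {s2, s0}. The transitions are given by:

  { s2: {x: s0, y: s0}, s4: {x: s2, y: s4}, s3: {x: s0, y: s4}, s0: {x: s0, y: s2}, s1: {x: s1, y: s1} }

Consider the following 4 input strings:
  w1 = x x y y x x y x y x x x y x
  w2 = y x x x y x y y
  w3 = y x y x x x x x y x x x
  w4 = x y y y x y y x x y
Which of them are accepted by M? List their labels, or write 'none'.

w1: Trace: s2 -x-> s0 -x-> s0 -y-> s2 -y-> s0 -x-> s0 -x-> s0 -y-> s2 -x-> s0 -y-> s2 -x-> s0 -x-> s0 -x-> s0 -y-> s2 -x-> s0  → end s0, accepted
w2: Trace: s2 -y-> s0 -x-> s0 -x-> s0 -x-> s0 -y-> s2 -x-> s0 -y-> s2 -y-> s0  → end s0, accepted
w3: Trace: s2 -y-> s0 -x-> s0 -y-> s2 -x-> s0 -x-> s0 -x-> s0 -x-> s0 -x-> s0 -y-> s2 -x-> s0 -x-> s0 -x-> s0  → end s0, accepted
w4: Trace: s2 -x-> s0 -y-> s2 -y-> s0 -y-> s2 -x-> s0 -y-> s2 -y-> s0 -x-> s0 -x-> s0 -y-> s2  → end s2, accepted

w1, w2, w3, w4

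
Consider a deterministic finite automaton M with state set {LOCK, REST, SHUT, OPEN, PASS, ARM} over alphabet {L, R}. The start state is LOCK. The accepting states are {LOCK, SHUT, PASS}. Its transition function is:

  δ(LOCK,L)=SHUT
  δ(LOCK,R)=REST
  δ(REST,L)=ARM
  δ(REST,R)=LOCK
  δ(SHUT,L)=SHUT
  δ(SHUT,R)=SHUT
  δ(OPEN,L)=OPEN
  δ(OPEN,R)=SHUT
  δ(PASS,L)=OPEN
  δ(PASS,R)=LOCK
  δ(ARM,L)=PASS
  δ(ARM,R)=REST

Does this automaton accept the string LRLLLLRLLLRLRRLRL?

Yes

start at LOCK
read 'L': LOCK → SHUT
read 'R': SHUT → SHUT
read 'L': SHUT → SHUT
read 'L': SHUT → SHUT
read 'L': SHUT → SHUT
read 'L': SHUT → SHUT
read 'R': SHUT → SHUT
read 'L': SHUT → SHUT
read 'L': SHUT → SHUT
read 'L': SHUT → SHUT
read 'R': SHUT → SHUT
read 'L': SHUT → SHUT
read 'R': SHUT → SHUT
read 'R': SHUT → SHUT
read 'L': SHUT → SHUT
read 'R': SHUT → SHUT
read 'L': SHUT → SHUT
End state SHUT is accepting.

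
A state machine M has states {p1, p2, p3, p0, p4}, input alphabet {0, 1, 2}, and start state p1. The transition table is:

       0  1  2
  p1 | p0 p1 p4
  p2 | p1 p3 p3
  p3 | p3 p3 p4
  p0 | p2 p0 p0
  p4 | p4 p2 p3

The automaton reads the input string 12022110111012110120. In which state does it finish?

p4

p1 → p1 → p4 → p4 → p3 → p4 → p2 → p3 → p3 → p3 → p3 → p3 → p3 → p3 → p4 → p2 → p3 → p3 → p3 → p4 → p4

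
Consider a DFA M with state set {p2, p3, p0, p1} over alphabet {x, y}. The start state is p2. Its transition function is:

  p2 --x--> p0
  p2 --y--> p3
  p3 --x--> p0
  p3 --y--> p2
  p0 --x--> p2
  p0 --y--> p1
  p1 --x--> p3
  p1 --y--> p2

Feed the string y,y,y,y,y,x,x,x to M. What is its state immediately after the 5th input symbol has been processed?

p3

start at p2
read 'y': p2 → p3
read 'y': p3 → p2
read 'y': p2 → p3
read 'y': p3 → p2
read 'y': p2 → p3
After 5 symbols: p3.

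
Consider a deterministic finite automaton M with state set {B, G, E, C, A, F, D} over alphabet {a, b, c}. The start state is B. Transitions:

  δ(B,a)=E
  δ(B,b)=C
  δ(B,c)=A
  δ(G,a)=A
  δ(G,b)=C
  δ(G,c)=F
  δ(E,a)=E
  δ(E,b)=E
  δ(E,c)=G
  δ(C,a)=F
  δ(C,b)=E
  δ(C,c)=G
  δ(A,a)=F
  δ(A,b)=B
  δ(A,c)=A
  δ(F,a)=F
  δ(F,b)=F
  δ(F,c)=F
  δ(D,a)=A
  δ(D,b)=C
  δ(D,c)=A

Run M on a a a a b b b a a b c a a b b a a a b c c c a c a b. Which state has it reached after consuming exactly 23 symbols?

start at B
read 'a': B → E
read 'a': E → E
read 'a': E → E
read 'a': E → E
read 'b': E → E
read 'b': E → E
read 'b': E → E
read 'a': E → E
read 'a': E → E
read 'b': E → E
read 'c': E → G
read 'a': G → A
read 'a': A → F
read 'b': F → F
read 'b': F → F
read 'a': F → F
read 'a': F → F
read 'a': F → F
read 'b': F → F
read 'c': F → F
read 'c': F → F
read 'c': F → F
read 'a': F → F
After 23 symbols: F.

F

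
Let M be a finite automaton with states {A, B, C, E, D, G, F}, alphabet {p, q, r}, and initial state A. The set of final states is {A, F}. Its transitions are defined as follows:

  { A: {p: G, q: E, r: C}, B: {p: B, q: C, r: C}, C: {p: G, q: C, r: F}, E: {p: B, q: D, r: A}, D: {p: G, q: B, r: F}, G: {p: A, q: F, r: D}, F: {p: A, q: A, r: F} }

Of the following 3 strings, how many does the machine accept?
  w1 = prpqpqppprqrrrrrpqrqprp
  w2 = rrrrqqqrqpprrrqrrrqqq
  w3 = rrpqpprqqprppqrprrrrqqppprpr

w1: A → G → D → G → F → A → E → B → B → B → C → C → F → F → F → F → F → A → E → A → E → B → C → G  → end G, rejected
w2: A → C → F → F → F → A → E → D → F → A → G → A → C → F → F → A → C → F → F → A → E → D  → end D, rejected
w3: A → C → F → A → E → B → B → C → C → C → G → D → G → A → E → A → G → D → F → F → F → A → E → B → B → B → C → G → D  → end D, rejected

0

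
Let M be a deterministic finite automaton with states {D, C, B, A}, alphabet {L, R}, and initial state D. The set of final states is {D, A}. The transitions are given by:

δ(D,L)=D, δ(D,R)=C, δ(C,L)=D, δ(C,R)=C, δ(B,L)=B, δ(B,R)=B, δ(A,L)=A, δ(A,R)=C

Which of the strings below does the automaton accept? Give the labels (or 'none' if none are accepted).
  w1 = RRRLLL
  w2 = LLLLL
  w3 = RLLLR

w1, w2

w1: Trace: D -R-> C -R-> C -R-> C -L-> D -L-> D -L-> D  → end D, accepted
w2: Trace: D -L-> D -L-> D -L-> D -L-> D -L-> D  → end D, accepted
w3: Trace: D -R-> C -L-> D -L-> D -L-> D -R-> C  → end C, rejected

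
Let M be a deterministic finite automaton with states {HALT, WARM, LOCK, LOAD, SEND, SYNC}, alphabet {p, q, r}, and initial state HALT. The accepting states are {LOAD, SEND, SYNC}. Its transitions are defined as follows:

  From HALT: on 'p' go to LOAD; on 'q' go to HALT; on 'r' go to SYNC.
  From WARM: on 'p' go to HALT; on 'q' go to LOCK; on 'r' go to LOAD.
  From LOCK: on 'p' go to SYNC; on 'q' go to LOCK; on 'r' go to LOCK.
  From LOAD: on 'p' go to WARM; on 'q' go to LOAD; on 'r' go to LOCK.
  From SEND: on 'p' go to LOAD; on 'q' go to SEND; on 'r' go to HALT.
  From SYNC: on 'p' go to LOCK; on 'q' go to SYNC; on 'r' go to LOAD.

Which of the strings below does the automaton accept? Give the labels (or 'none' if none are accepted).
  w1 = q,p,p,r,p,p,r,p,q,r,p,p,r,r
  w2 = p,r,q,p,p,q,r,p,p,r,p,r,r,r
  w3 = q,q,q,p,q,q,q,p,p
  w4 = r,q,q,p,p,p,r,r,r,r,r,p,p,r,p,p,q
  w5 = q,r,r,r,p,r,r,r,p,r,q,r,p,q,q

w5

w1:
  start at HALT
  read 'q': HALT → HALT
  read 'p': HALT → LOAD
  read 'p': LOAD → WARM
  read 'r': WARM → LOAD
  read 'p': LOAD → WARM
  read 'p': WARM → HALT
  read 'r': HALT → SYNC
  read 'p': SYNC → LOCK
  read 'q': LOCK → LOCK
  read 'r': LOCK → LOCK
  read 'p': LOCK → SYNC
  read 'p': SYNC → LOCK
  read 'r': LOCK → LOCK
  read 'r': LOCK → LOCK
  end LOCK, rejected
w2:
  start at HALT
  read 'p': HALT → LOAD
  read 'r': LOAD → LOCK
  read 'q': LOCK → LOCK
  read 'p': LOCK → SYNC
  read 'p': SYNC → LOCK
  read 'q': LOCK → LOCK
  read 'r': LOCK → LOCK
  read 'p': LOCK → SYNC
  read 'p': SYNC → LOCK
  read 'r': LOCK → LOCK
  read 'p': LOCK → SYNC
  read 'r': SYNC → LOAD
  read 'r': LOAD → LOCK
  read 'r': LOCK → LOCK
  end LOCK, rejected
w3:
  start at HALT
  read 'q': HALT → HALT
  read 'q': HALT → HALT
  read 'q': HALT → HALT
  read 'p': HALT → LOAD
  read 'q': LOAD → LOAD
  read 'q': LOAD → LOAD
  read 'q': LOAD → LOAD
  read 'p': LOAD → WARM
  read 'p': WARM → HALT
  end HALT, rejected
w4:
  start at HALT
  read 'r': HALT → SYNC
  read 'q': SYNC → SYNC
  read 'q': SYNC → SYNC
  read 'p': SYNC → LOCK
  read 'p': LOCK → SYNC
  read 'p': SYNC → LOCK
  read 'r': LOCK → LOCK
  read 'r': LOCK → LOCK
  read 'r': LOCK → LOCK
  read 'r': LOCK → LOCK
  read 'r': LOCK → LOCK
  read 'p': LOCK → SYNC
  read 'p': SYNC → LOCK
  read 'r': LOCK → LOCK
  read 'p': LOCK → SYNC
  read 'p': SYNC → LOCK
  read 'q': LOCK → LOCK
  end LOCK, rejected
w5:
  start at HALT
  read 'q': HALT → HALT
  read 'r': HALT → SYNC
  read 'r': SYNC → LOAD
  read 'r': LOAD → LOCK
  read 'p': LOCK → SYNC
  read 'r': SYNC → LOAD
  read 'r': LOAD → LOCK
  read 'r': LOCK → LOCK
  read 'p': LOCK → SYNC
  read 'r': SYNC → LOAD
  read 'q': LOAD → LOAD
  read 'r': LOAD → LOCK
  read 'p': LOCK → SYNC
  read 'q': SYNC → SYNC
  read 'q': SYNC → SYNC
  end SYNC, accepted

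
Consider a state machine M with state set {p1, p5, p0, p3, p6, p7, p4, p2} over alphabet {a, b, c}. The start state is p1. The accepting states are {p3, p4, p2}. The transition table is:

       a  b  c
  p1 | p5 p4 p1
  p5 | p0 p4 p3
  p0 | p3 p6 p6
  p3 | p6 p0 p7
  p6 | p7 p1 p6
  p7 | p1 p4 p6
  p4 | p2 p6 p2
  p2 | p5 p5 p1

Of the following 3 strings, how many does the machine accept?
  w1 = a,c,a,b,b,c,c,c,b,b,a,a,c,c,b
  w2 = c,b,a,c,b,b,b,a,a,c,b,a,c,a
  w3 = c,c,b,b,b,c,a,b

2

w1: Trace: p1 -a-> p5 -c-> p3 -a-> p6 -b-> p1 -b-> p4 -c-> p2 -c-> p1 -c-> p1 -b-> p4 -b-> p6 -a-> p7 -a-> p1 -c-> p1 -c-> p1 -b-> p4  → end p4, accepted
w2: Trace: p1 -c-> p1 -b-> p4 -a-> p2 -c-> p1 -b-> p4 -b-> p6 -b-> p1 -a-> p5 -a-> p0 -c-> p6 -b-> p1 -a-> p5 -c-> p3 -a-> p6  → end p6, rejected
w3: Trace: p1 -c-> p1 -c-> p1 -b-> p4 -b-> p6 -b-> p1 -c-> p1 -a-> p5 -b-> p4  → end p4, accepted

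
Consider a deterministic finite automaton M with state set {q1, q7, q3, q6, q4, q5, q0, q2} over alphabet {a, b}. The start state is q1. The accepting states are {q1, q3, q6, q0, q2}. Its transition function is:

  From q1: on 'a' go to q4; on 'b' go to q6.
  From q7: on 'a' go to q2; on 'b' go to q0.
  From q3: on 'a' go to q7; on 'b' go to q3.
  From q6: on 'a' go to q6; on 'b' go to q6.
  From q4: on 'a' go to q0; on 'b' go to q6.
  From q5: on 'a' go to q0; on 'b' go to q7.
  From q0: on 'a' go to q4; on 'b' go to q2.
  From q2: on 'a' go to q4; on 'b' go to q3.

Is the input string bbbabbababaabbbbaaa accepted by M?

Yes

start at q1
read 'b': q1 → q6
read 'b': q6 → q6
read 'b': q6 → q6
read 'a': q6 → q6
read 'b': q6 → q6
read 'b': q6 → q6
read 'a': q6 → q6
read 'b': q6 → q6
read 'a': q6 → q6
read 'b': q6 → q6
read 'a': q6 → q6
read 'a': q6 → q6
read 'b': q6 → q6
read 'b': q6 → q6
read 'b': q6 → q6
read 'b': q6 → q6
read 'a': q6 → q6
read 'a': q6 → q6
read 'a': q6 → q6
End state q6 is accepting.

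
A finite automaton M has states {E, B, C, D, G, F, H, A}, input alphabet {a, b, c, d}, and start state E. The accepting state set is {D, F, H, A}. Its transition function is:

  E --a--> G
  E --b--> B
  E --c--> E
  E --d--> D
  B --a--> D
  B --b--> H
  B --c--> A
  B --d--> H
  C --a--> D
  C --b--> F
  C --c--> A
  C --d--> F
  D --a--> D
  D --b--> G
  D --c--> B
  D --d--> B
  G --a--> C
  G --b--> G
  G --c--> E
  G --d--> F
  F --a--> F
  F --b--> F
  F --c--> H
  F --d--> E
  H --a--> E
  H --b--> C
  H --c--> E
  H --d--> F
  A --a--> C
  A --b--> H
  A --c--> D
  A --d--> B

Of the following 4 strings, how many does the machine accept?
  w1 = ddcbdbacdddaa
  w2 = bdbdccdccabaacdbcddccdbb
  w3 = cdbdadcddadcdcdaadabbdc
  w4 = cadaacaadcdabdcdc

2

w1:
  start at E
  read 'd': E → D
  read 'd': D → B
  read 'c': B → A
  read 'b': A → H
  read 'd': H → F
  read 'b': F → F
  read 'a': F → F
  read 'c': F → H
  read 'd': H → F
  read 'd': F → E
  read 'd': E → D
  read 'a': D → D
  read 'a': D → D
  end D, accepted
w2:
  start at E
  read 'b': E → B
  read 'd': B → H
  read 'b': H → C
  read 'd': C → F
  read 'c': F → H
  read 'c': H → E
  read 'd': E → D
  read 'c': D → B
  read 'c': B → A
  read 'a': A → C
  read 'b': C → F
  read 'a': F → F
  read 'a': F → F
  read 'c': F → H
  read 'd': H → F
  read 'b': F → F
  read 'c': F → H
  read 'd': H → F
  read 'd': F → E
  read 'c': E → E
  read 'c': E → E
  read 'd': E → D
  read 'b': D → G
  read 'b': G → G
  end G, rejected
w3:
  start at E
  read 'c': E → E
  read 'd': E → D
  read 'b': D → G
  read 'd': G → F
  read 'a': F → F
  read 'd': F → E
  read 'c': E → E
  read 'd': E → D
  read 'd': D → B
  read 'a': B → D
  read 'd': D → B
  read 'c': B → A
  read 'd': A → B
  read 'c': B → A
  read 'd': A → B
  read 'a': B → D
  read 'a': D → D
  read 'd': D → B
  read 'a': B → D
  read 'b': D → G
  read 'b': G → G
  read 'd': G → F
  read 'c': F → H
  end H, accepted
w4:
  start at E
  read 'c': E → E
  read 'a': E → G
  read 'd': G → F
  read 'a': F → F
  read 'a': F → F
  read 'c': F → H
  read 'a': H → E
  read 'a': E → G
  read 'd': G → F
  read 'c': F → H
  read 'd': H → F
  read 'a': F → F
  read 'b': F → F
  read 'd': F → E
  read 'c': E → E
  read 'd': E → D
  read 'c': D → B
  end B, rejected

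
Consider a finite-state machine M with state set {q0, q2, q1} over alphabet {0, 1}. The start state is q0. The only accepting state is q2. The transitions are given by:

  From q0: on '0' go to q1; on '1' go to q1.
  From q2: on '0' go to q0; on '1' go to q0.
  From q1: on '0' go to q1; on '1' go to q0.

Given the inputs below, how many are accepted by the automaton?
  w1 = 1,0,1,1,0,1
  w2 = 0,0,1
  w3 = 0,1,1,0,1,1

0

w1: q0 → q1 → q1 → q0 → q1 → q1 → q0  → end q0, rejected
w2: q0 → q1 → q1 → q0  → end q0, rejected
w3: q0 → q1 → q0 → q1 → q1 → q0 → q1  → end q1, rejected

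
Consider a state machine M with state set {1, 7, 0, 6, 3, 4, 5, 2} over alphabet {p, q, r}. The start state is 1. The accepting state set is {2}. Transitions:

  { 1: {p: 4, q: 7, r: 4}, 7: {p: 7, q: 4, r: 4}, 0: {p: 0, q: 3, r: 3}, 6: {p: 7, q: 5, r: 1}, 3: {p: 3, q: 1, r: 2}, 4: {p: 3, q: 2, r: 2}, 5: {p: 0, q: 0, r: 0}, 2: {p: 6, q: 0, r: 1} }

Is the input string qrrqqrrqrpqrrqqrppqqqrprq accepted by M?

1 → 7 → 4 → 2 → 0 → 3 → 2 → 1 → 7 → 4 → 3 → 1 → 4 → 2 → 0 → 3 → 2 → 6 → 7 → 4 → 2 → 0 → 3 → 3 → 2 → 0
End state 0 is not accepting.

No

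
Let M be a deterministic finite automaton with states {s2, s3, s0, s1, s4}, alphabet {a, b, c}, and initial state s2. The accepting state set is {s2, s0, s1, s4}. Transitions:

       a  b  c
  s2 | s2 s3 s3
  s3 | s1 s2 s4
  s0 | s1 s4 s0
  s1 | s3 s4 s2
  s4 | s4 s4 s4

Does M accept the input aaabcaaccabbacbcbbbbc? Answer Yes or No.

start at s2
read 'a': s2 → s2
read 'a': s2 → s2
read 'a': s2 → s2
read 'b': s2 → s3
read 'c': s3 → s4
read 'a': s4 → s4
read 'a': s4 → s4
read 'c': s4 → s4
read 'c': s4 → s4
read 'a': s4 → s4
read 'b': s4 → s4
read 'b': s4 → s4
read 'a': s4 → s4
read 'c': s4 → s4
read 'b': s4 → s4
read 'c': s4 → s4
read 'b': s4 → s4
read 'b': s4 → s4
read 'b': s4 → s4
read 'b': s4 → s4
read 'c': s4 → s4
End state s4 is accepting.

Yes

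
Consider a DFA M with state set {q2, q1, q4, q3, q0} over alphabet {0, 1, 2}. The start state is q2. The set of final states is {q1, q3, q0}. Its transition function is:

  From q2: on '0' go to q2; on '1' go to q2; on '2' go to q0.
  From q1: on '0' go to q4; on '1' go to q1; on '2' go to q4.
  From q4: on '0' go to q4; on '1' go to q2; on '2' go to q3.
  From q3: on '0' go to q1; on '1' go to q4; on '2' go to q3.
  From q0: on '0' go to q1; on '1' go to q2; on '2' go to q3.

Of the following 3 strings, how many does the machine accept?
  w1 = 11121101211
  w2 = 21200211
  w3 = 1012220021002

w1:
  start at q2
  read '1': q2 → q2
  read '1': q2 → q2
  read '1': q2 → q2
  read '2': q2 → q0
  read '1': q0 → q2
  read '1': q2 → q2
  read '0': q2 → q2
  read '1': q2 → q2
  read '2': q2 → q0
  read '1': q0 → q2
  read '1': q2 → q2
  end q2, rejected
w2:
  start at q2
  read '2': q2 → q0
  read '1': q0 → q2
  read '2': q2 → q0
  read '0': q0 → q1
  read '0': q1 → q4
  read '2': q4 → q3
  read '1': q3 → q4
  read '1': q4 → q2
  end q2, rejected
w3:
  start at q2
  read '1': q2 → q2
  read '0': q2 → q2
  read '1': q2 → q2
  read '2': q2 → q0
  read '2': q0 → q3
  read '2': q3 → q3
  read '0': q3 → q1
  read '0': q1 → q4
  read '2': q4 → q3
  read '1': q3 → q4
  read '0': q4 → q4
  read '0': q4 → q4
  read '2': q4 → q3
  end q3, accepted

1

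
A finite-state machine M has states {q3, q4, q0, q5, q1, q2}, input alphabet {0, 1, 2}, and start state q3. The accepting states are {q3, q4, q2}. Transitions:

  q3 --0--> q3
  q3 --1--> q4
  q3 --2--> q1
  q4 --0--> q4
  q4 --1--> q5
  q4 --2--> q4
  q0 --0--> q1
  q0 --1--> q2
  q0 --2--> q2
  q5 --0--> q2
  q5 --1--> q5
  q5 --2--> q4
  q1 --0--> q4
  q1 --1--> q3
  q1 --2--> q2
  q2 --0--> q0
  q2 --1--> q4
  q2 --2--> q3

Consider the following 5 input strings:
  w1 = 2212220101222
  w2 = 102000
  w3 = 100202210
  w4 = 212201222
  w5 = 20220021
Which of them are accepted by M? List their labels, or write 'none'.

w1: q3 → q1 → q2 → q4 → q4 → q4 → q4 → q4 → q5 → q2 → q4 → q4 → q4 → q4  → end q4, accepted
w2: q3 → q4 → q4 → q4 → q4 → q4 → q4  → end q4, accepted
w3: q3 → q4 → q4 → q4 → q4 → q4 → q4 → q4 → q5 → q2  → end q2, accepted
w4: q3 → q1 → q3 → q1 → q2 → q0 → q2 → q3 → q1 → q2  → end q2, accepted
w5: q3 → q1 → q4 → q4 → q4 → q4 → q4 → q4 → q5  → end q5, rejected

w1, w2, w3, w4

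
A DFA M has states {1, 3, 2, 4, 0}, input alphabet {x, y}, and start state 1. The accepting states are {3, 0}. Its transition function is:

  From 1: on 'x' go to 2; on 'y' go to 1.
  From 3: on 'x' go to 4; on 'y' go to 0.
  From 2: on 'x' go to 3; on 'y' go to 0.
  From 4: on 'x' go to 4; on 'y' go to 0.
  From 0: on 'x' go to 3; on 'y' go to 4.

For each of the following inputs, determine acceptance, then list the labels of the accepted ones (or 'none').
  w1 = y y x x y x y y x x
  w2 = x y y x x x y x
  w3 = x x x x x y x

w1: Trace: 1 -y-> 1 -y-> 1 -x-> 2 -x-> 3 -y-> 0 -x-> 3 -y-> 0 -y-> 4 -x-> 4 -x-> 4  → end 4, rejected
w2: Trace: 1 -x-> 2 -y-> 0 -y-> 4 -x-> 4 -x-> 4 -x-> 4 -y-> 0 -x-> 3  → end 3, accepted
w3: Trace: 1 -x-> 2 -x-> 3 -x-> 4 -x-> 4 -x-> 4 -y-> 0 -x-> 3  → end 3, accepted

w2, w3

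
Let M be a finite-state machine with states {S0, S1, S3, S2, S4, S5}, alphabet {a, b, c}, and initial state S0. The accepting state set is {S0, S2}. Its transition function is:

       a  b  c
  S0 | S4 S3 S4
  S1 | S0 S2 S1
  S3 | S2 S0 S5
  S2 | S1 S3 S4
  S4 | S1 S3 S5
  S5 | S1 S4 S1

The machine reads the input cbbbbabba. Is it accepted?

S0 → S4 → S3 → S0 → S3 → S0 → S4 → S3 → S0 → S4
End state S4 is not accepting.

No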